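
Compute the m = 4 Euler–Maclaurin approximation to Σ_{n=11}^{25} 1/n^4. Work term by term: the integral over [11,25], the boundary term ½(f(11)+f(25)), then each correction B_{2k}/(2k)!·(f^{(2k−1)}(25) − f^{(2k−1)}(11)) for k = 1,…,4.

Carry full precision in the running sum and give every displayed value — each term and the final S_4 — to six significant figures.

S_4 ≈ 0.000266563

Integral: ∫_11^25 1/x^4 dx = 0.000229105.
Endpoint term: (f(11) + f(25))/2 = (6.83013e-05 + 2.56000e-06)/2 = 3.54307e-05.
Running total after boundary: 0.000264536.
k=1: B_{2}/(2)! × [f^{(1)}(25) − f^{(1)}(11)] = 1/12 × (-4.09600e-07 − (-2.48369e-05)) = 2.03560e-06.
Partial sum through k=1: 0.000266571.
k=2: B_{4}/(4)! × [f^{(3)}(25) − f^{(3)}(11)] = −1/720 × (-1.96608e-08 − (-6.15790e-06)) = -8.52533e-09.
Partial sum through k=2: 0.000266563.
k=3: B_{6}/(6)! × [f^{(5)}(25) − f^{(5)}(11)] = 1/30240 × (-1.76161e-09 − (-2.84994e-06)) = 9.41857e-11.
Partial sum through k=3: 0.000266563.
k=4: B_{8}/(8)! × [f^{(7)}(25) − f^{(7)}(11)] = −1/1209600 × (-2.53672e-10 − (-2.11979e-06)) = -1.75226e-12.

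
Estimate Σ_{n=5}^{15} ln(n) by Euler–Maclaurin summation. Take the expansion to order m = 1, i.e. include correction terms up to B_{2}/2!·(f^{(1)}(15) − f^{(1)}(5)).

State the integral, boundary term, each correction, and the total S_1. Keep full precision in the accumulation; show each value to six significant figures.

Integral: ∫_5^15 ln(x) dx = 22.5736.
Endpoint term: (f(5) + f(15))/2 = (1.60944 + 2.70805)/2 = 2.15874.
Running total after boundary: 24.7323.
Correction k=1: B_{2}/2! · (f^{(1)}(15) − f^{(1)}(5)) = 1/12 · (0.0666667 − 0.200000) = -0.0111111.

S_1 ≈ 24.7212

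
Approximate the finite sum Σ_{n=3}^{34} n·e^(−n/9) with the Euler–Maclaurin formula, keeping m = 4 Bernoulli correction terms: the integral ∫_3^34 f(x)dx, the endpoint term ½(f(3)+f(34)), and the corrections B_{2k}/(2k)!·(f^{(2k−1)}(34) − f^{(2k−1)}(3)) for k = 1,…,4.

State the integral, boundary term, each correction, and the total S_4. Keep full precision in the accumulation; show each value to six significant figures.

S_4 ≈ 69.9519

The integral term ∫_3^34 x·e^(−x/9) dx = 68.5334.
½[f(3) + f(34)] = ½[2.14959 + 0.777698] = 1.46365.
Integral + boundary = 69.9970.
Correction k=1: B_{2}/2! · (f^{(1)}(34) − f^{(1)}(3)) = 1/12 · (-0.0635374 − 0.477688) = -0.0451021.
Partial sum through k=1: 69.9519.
Correction k=2: B_{4}/4! · (f^{(3)}(34) − f^{(3)}(3)) = −1/720 · (-0.000219635 − 0.0235895) = 3.30683e-05.
Partial sum through k=2: 69.9519.
Correction k=3: B_{6}/6! · (f^{(5)}(34) − f^{(5)}(3)) = 1/30240 · (4.26101e-06 − 0.000509650) = -1.67126e-08.
Partial sum through k=3: 69.9519.
Correction k=4: B_{8}/8! · (f^{(7)}(34) − f^{(7)}(3)) = −1/1209600 · (1.38686e-07 − 8.98853e-06) = 7.31634e-12.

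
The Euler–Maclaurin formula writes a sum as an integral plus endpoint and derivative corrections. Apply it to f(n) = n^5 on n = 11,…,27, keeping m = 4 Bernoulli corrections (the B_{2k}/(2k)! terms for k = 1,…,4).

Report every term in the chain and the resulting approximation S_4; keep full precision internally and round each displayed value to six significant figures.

S_4 ≈ 7.17451e+07

∫_11^27 x^5 dx evaluates to 6.42748e+07.
Boundary: ½(f(11) + f(27)) = ½(161051 + 1.43489e+07) = 7.25498e+06.
So far: 7.15298e+07.
k=1: B_{2}/(2)! × [f^{(1)}(27) − f^{(1)}(11)] = 1/12 × (2.65720e+06 − 73205.0) = 215333.
After k=1: 7.17451e+07.
k=2: B_{4}/(4)! × [f^{(3)}(27) − f^{(3)}(11)] = −1/720 × (43740.0 − 7260.00) = -50.6667.
After k=2: 7.17451e+07.
k=3: B_{6}/(6)! × [f^{(5)}(27) − f^{(5)}(11)] = 1/30240 × (120.000 − 120.000) = 0.00000.
After k=3: 7.17451e+07.
k=4: B_{8}/(8)! × [f^{(7)}(27) − f^{(7)}(11)] = −1/1209600 × (0.00000 − 0.00000) = 0.00000.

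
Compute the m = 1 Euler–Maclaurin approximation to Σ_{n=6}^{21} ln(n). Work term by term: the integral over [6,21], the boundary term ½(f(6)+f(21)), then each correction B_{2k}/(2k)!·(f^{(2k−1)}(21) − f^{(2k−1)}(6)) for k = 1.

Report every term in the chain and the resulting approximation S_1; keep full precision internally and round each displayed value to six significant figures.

Integral: ∫_6^21 ln(x) dx = 38.1844.
Endpoint term: (f(6) + f(21))/2 = (1.79176 + 3.04452)/2 = 2.41814.
Running total after boundary: 40.6026.
Order-1 term: 1/12 · (0.0476190 − 0.166667) = -0.00992063.

S_1 ≈ 40.5926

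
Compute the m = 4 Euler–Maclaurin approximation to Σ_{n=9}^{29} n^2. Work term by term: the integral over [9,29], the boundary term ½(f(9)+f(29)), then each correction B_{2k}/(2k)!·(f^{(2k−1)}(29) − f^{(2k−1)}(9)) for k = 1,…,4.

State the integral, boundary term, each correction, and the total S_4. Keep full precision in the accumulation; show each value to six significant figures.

S_4 ≈ 8351.00

Integral: ∫_9^29 x^2 dx = 7886.67.
½[f(9) + f(29)] = ½[81.0000 + 841.000] = 461.000.
Integral + boundary = 8347.67.
Correction k=1: B_{2}/2! · (f^{(1)}(29) − f^{(1)}(9)) = 1/12 · (58.0000 − 18.0000) = 3.33333.
After k=1: 8351.00.
Correction k=2: B_{4}/4! · (f^{(3)}(29) − f^{(3)}(9)) = −1/720 · (0.00000 − 0.00000) = 0.00000.
After k=2: 8351.00.
Correction k=3: B_{6}/6! · (f^{(5)}(29) − f^{(5)}(9)) = 1/30240 · (0.00000 − 0.00000) = 0.00000.
After k=3: 8351.00.
Correction k=4: B_{8}/8! · (f^{(7)}(29) − f^{(7)}(9)) = −1/1209600 · (0.00000 − 0.00000) = 0.00000.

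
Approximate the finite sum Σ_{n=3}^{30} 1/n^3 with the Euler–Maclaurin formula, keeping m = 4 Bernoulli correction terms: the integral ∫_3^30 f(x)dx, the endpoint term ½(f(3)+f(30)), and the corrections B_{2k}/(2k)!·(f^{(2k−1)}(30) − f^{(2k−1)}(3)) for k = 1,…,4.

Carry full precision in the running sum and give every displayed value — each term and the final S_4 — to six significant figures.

∫_3^30 1/x^3 dx evaluates to 0.0550000.
Boundary: ½(f(3) + f(30)) = ½(0.0370370 + 3.70370e-05) = 0.0185370.
So far: 0.0735370.
k=1: B_{2}/(2)! × [f^{(1)}(30) − f^{(1)}(3)] = 1/12 × (-3.70370e-06 − (-0.0370370)) = 0.00308611.
Running total after k=1: 0.0766231.
k=2: B_{4}/(4)! × [f^{(3)}(30) − f^{(3)}(3)] = −1/720 × (-8.23045e-08 − (-0.0823045)) = -0.000114312.
Running total after k=2: 0.0765088.
k=3: B_{6}/(6)! × [f^{(5)}(30) − f^{(5)}(3)] = 1/30240 × (-3.84088e-09 − (-0.384088)) = 1.27013e-05.
Running total after k=3: 0.0765215.
k=4: B_{8}/(8)! × [f^{(7)}(30) − f^{(7)}(3)] = −1/1209600 × (-3.07270e-10 − (-3.07270)) = -2.54026e-06.

S_4 ≈ 0.0765190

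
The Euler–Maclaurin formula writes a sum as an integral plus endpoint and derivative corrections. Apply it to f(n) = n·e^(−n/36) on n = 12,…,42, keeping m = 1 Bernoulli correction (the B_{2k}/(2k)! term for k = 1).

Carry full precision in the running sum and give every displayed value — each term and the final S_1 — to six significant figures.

S_1 ≈ 374.540

Integral: ∫_12^42 x·e^(−x/36) dx = 363.746.
½[f(12) + f(42)] = ½[8.59838 + 13.0789] = 10.8387.
So far: 374.585.
k=1: B_{2}/(2)! × [f^{(1)}(42) − f^{(1)}(12)] = 1/12 × (-0.0519005 − 0.477688) = -0.0441323.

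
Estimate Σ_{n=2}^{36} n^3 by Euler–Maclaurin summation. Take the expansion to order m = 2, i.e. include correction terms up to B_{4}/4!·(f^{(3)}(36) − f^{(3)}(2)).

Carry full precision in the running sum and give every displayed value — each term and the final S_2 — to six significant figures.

S_2 ≈ 443555

∫_2^36 x^3 dx evaluates to 419900.
Endpoint term: (f(2) + f(36))/2 = (8.00000 + 46656.0)/2 = 23332.0.
Integral + boundary = 443232.
Correction k=1: B_{2}/2! · (f^{(1)}(36) − f^{(1)}(2)) = 1/12 · (3888.00 − 12.0000) = 323.000.
Running total after k=1: 443555.
Correction k=2: B_{4}/4! · (f^{(3)}(36) − f^{(3)}(2)) = −1/720 · (6.00000 − 6.00000) = 0.00000.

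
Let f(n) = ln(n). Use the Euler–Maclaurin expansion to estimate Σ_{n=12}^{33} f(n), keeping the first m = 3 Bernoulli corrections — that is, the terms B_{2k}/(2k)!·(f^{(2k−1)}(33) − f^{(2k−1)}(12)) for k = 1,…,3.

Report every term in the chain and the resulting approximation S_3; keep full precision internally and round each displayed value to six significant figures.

S_3 ≈ 67.5522

∫_12^33 ln(x) dx evaluates to 64.5659.
Endpoint term: (f(12) + f(33))/2 = (2.48491 + 3.49651)/2 = 2.99071.
Integral + boundary = 67.5566.
k=1: B_{2}/(2)! × [f^{(1)}(33) − f^{(1)}(12)] = 1/12 × (0.0303030 − 0.0833333) = -0.00441919.
Partial sum through k=1: 67.5522.
k=2: B_{4}/(4)! × [f^{(3)}(33) − f^{(3)}(12)] = −1/720 × (5.56529e-05 − 0.00115741) = 1.53021e-06.
Partial sum through k=2: 67.5522.
k=3: B_{6}/(6)! × [f^{(5)}(33) − f^{(5)}(12)] = 1/30240 × (6.13256e-07 − 9.64506e-05) = -3.16922e-09.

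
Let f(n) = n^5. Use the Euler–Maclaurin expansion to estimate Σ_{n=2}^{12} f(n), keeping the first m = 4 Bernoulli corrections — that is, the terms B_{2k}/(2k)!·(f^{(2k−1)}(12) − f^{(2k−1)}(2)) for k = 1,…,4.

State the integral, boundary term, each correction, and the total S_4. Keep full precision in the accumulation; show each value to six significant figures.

S_4 ≈ 630707

∫_2^12 x^5 dx evaluates to 497653.
Boundary: ½(f(2) + f(12)) = ½(32.0000 + 248832) = 124432.
Running total after boundary: 622085.
Order-1 term: 1/12 · (103680 − 80.0000) = 8633.33.
Partial sum through k=1: 630719.
Order-2 term: −1/720 · (8640.00 − 240.000) = -11.6667.
Partial sum through k=2: 630707.
Order-3 term: 1/30240 · (120.000 − 120.000) = 0.00000.
Partial sum through k=3: 630707.
Order-4 term: −1/1209600 · (0.00000 − 0.00000) = 0.00000.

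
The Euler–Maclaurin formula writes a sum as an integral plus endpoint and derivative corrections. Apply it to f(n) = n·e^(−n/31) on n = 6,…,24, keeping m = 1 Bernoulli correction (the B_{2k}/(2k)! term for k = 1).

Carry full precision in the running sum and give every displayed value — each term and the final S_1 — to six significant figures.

S_1 ≈ 166.987

The integral term ∫_6^24 x·e^(−x/31) dx = 159.029.
Boundary: ½(f(6) + f(24)) = ½(4.94418 + 11.0658) = 8.00500.
Integral + boundary = 167.034.
Order-1 term: 1/12 · (0.104114 − 0.664540) = -0.0467022.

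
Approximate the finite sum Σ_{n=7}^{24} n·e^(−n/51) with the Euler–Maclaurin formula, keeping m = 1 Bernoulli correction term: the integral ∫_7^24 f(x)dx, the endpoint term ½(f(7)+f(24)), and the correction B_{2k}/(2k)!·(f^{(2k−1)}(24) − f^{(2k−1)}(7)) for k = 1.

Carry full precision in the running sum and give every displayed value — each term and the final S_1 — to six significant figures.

S_1 ≈ 199.914

∫_7^24 x·e^(−x/51) dx evaluates to 189.403.
Endpoint term: (f(7) + f(24))/2 = (6.10224 + 14.9912)/2 = 10.5467.
Running total after boundary: 199.949.
Correction k=1: B_{2}/2! · (f^{(1)}(24) − f^{(1)}(7)) = 1/12 · (0.330689 − 0.752096) = -0.0351173.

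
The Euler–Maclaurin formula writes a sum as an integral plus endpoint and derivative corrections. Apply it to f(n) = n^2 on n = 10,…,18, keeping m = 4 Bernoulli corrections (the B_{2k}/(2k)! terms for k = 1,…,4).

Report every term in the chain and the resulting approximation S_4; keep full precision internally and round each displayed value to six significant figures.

S_4 ≈ 1824.00

Integral: ∫_10^18 x^2 dx = 1610.67.
½[f(10) + f(18)] = ½[100.000 + 324.000] = 212.000.
So far: 1822.67.
Order-1 term: 1/12 · (36.0000 − 20.0000) = 1.33333.
Running total after k=1: 1824.00.
Order-2 term: −1/720 · (0.00000 − 0.00000) = 0.00000.
Running total after k=2: 1824.00.
Order-3 term: 1/30240 · (0.00000 − 0.00000) = 0.00000.
Running total after k=3: 1824.00.
Order-4 term: −1/1209600 · (0.00000 − 0.00000) = 0.00000.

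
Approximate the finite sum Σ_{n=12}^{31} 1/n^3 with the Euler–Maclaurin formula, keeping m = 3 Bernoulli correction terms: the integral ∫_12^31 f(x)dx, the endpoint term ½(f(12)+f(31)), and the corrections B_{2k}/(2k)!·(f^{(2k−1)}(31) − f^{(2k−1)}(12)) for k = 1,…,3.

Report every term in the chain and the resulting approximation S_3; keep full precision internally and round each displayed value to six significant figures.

Integral: ∫_12^31 1/x^3 dx = 0.00295193.
Boundary: ½(f(12) + f(31)) = ½(0.000578704 + 3.35672e-05) = 0.000306135.
So far: 0.00325807.
Correction k=1: B_{2}/2! · (f^{(1)}(31) − f^{(1)}(12)) = 1/12 · (-3.24844e-06 − (-0.000144676)) = 1.17856e-05.
Partial sum through k=1: 0.00326985.
Correction k=2: B_{4}/4! · (f^{(3)}(31) − f^{(3)}(12)) = −1/720 · (-6.76054e-08 − (-2.00939e-05)) = -2.78143e-08.
Partial sum through k=2: 0.00326982.
Correction k=3: B_{6}/6! · (f^{(5)}(31) − f^{(5)}(12)) = 1/30240 · (-2.95466e-09 − (-5.86071e-06)) = 1.93709e-10.

S_3 ≈ 0.00326982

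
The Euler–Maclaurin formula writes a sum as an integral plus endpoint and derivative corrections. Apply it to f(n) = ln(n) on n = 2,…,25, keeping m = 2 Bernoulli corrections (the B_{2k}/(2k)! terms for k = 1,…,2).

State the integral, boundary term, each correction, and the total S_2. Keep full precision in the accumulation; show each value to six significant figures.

∫_2^25 ln(x) dx evaluates to 56.0856.
½[f(2) + f(25)] = ½[0.693147 + 3.21888] = 1.95601.
Integral + boundary = 58.0416.
Order-1 term: 1/12 · (0.0400000 − 0.500000) = -0.0383333.
Running total after k=1: 58.0033.
Order-2 term: −1/720 · (0.000128000 − 0.250000) = 0.000347044.

S_2 ≈ 58.0036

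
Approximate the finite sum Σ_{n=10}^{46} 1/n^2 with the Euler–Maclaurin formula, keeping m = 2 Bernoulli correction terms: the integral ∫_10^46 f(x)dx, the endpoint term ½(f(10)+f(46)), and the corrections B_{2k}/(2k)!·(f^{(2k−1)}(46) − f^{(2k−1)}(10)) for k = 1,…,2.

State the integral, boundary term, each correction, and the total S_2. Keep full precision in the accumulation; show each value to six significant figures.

Integral: ∫_10^46 1/x^2 dx = 0.0782609.
Endpoint term: (f(10) + f(46))/2 = (0.0100000 + 0.000472590)/2 = 0.00523629.
So far: 0.0834972.
k=1: B_{2}/(2)! × [f^{(1)}(46) − f^{(1)}(10)] = 1/12 × (-2.05474e-05 − (-0.00200000)) = 0.000164954.
After k=1: 0.0836621.
k=2: B_{4}/(4)! × [f^{(3)}(46) − f^{(3)}(10)] = −1/720 × (-1.16526e-07 − (-0.000240000)) = -3.33171e-07.

S_2 ≈ 0.0836618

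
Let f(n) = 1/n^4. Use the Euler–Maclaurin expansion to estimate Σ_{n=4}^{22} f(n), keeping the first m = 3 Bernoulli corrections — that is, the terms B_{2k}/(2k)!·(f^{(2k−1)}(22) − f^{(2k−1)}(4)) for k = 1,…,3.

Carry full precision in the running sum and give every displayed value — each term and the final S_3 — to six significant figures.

The integral term ∫_4^22 1/x^4 dx = 0.00517703.
Boundary: ½(f(4) + f(22)) = ½(0.00390625 + 4.26883e-06) = 0.00195526.
So far: 0.00713229.
k=1: B_{2}/(2)! × [f^{(1)}(22) − f^{(1)}(4)] = 1/12 × (-7.76152e-07 − (-0.00390625)) = 0.000325456.
After k=1: 0.00745774.
k=2: B_{4}/(4)! × [f^{(3)}(22) − f^{(3)}(4)] = −1/720 × (-4.81086e-08 − (-0.00732422)) = -1.01725e-05.
After k=2: 0.00744757.
k=3: B_{6}/(6)! × [f^{(5)}(22) − f^{(5)}(4)] = 1/30240 × (-5.56628e-09 − (-0.0256348)) = 8.47710e-07.

S_3 ≈ 0.00744842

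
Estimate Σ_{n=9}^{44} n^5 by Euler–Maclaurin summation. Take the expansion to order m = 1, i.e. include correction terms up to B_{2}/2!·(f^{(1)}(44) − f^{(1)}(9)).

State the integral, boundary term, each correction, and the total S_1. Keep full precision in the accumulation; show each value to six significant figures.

∫_9^44 x^5 dx evaluates to 1.20930e+09.
Boundary: ½(f(9) + f(44)) = ½(59049.0 + 1.64916e+08) = 8.24876e+07.
So far: 1.29178e+09.
Correction k=1: B_{2}/2! · (f^{(1)}(44) − f^{(1)}(9)) = 1/12 · (1.87405e+07 − 32805.0) = 1.55897e+06.

S_1 ≈ 1.29334e+09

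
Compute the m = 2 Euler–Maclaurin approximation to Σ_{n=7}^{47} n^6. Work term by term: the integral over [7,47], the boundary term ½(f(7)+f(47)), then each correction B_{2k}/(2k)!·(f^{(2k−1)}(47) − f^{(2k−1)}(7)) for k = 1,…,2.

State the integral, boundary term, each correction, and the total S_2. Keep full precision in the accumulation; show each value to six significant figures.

Integral: ∫_7^47 x^6 dx = 7.23746e+10.
½[f(7) + f(47)] = ½[117649 + 1.07792e+10] = 5.38967e+09.
Running total after boundary: 7.77643e+10.
k=1: B_{2}/(2)! × [f^{(1)}(47) − f^{(1)}(7)] = 1/12 × (1.37607e+09 − 100842) = 1.14664e+08.
After k=1: 7.78789e+10.
k=2: B_{4}/(4)! × [f^{(3)}(47) − f^{(3)}(7)] = −1/720 × (1.24588e+07 − 41160.0) = -17246.7.

S_2 ≈ 7.78789e+10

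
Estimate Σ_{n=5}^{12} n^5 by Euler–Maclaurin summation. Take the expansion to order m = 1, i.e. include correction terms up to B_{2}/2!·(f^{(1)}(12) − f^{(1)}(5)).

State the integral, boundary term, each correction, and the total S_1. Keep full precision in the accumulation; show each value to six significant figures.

S_1 ≈ 629418

∫_5^12 x^5 dx evaluates to 495060.
½[f(5) + f(12)] = ½[3125.00 + 248832] = 125978.
Running total after boundary: 621038.
Order-1 term: 1/12 · (103680 − 3125.00) = 8379.58.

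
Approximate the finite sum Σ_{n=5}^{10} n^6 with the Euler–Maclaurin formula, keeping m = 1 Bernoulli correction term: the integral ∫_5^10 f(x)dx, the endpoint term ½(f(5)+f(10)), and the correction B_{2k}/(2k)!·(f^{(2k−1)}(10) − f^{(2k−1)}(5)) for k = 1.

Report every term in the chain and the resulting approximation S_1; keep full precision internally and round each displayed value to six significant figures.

S_1 ≈ 1.97366e+06

Integral: ∫_5^10 x^6 dx = 1.41741e+06.
Boundary: ½(f(5) + f(10)) = ½(15625.0 + 1.00000e+06) = 507812.
Integral + boundary = 1.92522e+06.
Correction k=1: B_{2}/2! · (f^{(1)}(10) − f^{(1)}(5)) = 1/12 · (600000 − 18750.0) = 48437.5.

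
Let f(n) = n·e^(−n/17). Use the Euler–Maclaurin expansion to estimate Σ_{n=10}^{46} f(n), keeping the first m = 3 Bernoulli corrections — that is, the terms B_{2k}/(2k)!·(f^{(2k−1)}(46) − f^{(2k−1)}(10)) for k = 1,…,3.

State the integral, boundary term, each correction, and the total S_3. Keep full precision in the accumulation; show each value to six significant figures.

S_3 ≈ 187.615

The integral term ∫_10^46 x·e^(−x/17) dx = 183.331.
Endpoint term: (f(10) + f(46))/2 = (5.55306 + 3.07332)/2 = 4.31319.
Integral + boundary = 187.644.
k=1: B_{2}/(2)! × [f^{(1)}(46) − f^{(1)}(10)] = 1/12 × (-0.113972 − 0.228656) = -0.0285523.
Running total after k=1: 187.615.
k=2: B_{4}/(4)! × [f^{(3)}(46) − f^{(3)}(10)] = −1/720 × (6.79945e-05 − 0.00463415) = 6.34188e-06.
Running total after k=2: 187.615.
k=3: B_{6}/(6)! × [f^{(5)}(46) − f^{(5)}(10)] = 1/30240 × (1.83514e-06 − 2.93325e-05) = -9.09305e-10.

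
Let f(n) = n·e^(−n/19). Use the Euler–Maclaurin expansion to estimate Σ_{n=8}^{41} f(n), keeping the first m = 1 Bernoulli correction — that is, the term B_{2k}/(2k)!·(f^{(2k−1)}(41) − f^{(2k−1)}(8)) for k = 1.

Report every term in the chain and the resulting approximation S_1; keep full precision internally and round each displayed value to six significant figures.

S_1 ≈ 209.914

Integral: ∫_8^41 x·e^(−x/19) dx = 204.963.
Endpoint term: (f(8) + f(41))/2 = (5.25084 + 4.73829)/2 = 4.99457.
Running total after boundary: 209.957.
Correction k=1: B_{2}/2! · (f^{(1)}(41) − f^{(1)}(8)) = 1/12 · (-0.133816 − 0.379995) = -0.0428176.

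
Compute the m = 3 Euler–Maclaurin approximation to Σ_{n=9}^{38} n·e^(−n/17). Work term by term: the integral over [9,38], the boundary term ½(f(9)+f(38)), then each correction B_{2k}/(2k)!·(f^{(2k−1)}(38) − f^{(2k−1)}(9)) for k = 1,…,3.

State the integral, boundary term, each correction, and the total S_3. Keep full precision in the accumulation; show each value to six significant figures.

Integral: ∫_9^38 x·e^(−x/17) dx = 160.308.
½[f(9) + f(38)] = ½[5.30056 + 4.06451] = 4.68253.
So far: 164.991.
Correction k=1: B_{2}/2! · (f^{(1)}(38) − f^{(1)}(9)) = 1/12 · (-0.132128 − 0.277154) = -0.0341068.
Running total after k=1: 164.957.
Correction k=2: B_{4}/4! · (f^{(3)}(38) − f^{(3)}(9)) = −1/720 · (0.000283022 − 0.00503480) = 6.59969e-06.
Running total after k=2: 164.957.
Correction k=3: B_{6}/6! · (f^{(5)}(38) − f^{(5)}(9)) = 1/30240 · (3.54060e-06 − 3.15245e-05) = -9.25394e-10.

S_3 ≈ 164.957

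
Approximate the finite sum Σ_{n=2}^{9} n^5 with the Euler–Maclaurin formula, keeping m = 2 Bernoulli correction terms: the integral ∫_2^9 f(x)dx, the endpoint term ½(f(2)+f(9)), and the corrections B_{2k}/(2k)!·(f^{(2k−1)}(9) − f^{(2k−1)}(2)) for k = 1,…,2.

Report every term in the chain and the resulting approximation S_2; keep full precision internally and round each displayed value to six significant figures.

The integral term ∫_2^9 x^5 dx = 88562.8.
Endpoint term: (f(2) + f(9))/2 = (32.0000 + 59049.0)/2 = 29540.5.
So far: 118103.
Correction k=1: B_{2}/2! · (f^{(1)}(9) − f^{(1)}(2)) = 1/12 · (32805.0 − 80.0000) = 2727.08.
Partial sum through k=1: 120830.
Correction k=2: B_{4}/4! · (f^{(3)}(9) − f^{(3)}(2)) = −1/720 · (4860.00 − 240.000) = -6.41667.

S_2 ≈ 120824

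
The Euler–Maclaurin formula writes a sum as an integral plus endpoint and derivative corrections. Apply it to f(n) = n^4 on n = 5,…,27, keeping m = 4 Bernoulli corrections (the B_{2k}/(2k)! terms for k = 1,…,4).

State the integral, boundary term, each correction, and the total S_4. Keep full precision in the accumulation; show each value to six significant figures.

∫_5^27 x^4 dx evaluates to 2.86916e+06.
Boundary: ½(f(5) + f(27)) = ½(625.000 + 531441) = 266033.
Integral + boundary = 3.13519e+06.
Order-1 term: 1/12 · (78732.0 − 500.000) = 6519.33.
Partial sum through k=1: 3.14171e+06.
Order-2 term: −1/720 · (648.000 − 120.000) = -0.733333.
Partial sum through k=2: 3.14171e+06.
Order-3 term: 1/30240 · (0.00000 − 0.00000) = 0.00000.
Partial sum through k=3: 3.14171e+06.
Order-4 term: −1/1209600 · (0.00000 − 0.00000) = 0.00000.

S_4 ≈ 3.14171e+06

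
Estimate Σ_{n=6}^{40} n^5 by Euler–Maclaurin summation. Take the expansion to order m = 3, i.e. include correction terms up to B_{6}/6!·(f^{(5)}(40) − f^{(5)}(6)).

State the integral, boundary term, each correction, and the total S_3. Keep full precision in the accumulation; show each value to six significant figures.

The integral term ∫_6^40 x^5 dx = 6.82659e+08.
½[f(6) + f(40)] = ½[7776.00 + 1.02400e+08] = 5.12039e+07.
So far: 7.33863e+08.
Correction k=1: B_{2}/2! · (f^{(1)}(40) − f^{(1)}(6)) = 1/12 · (1.28000e+07 − 6480.00) = 1.06613e+06.
Running total after k=1: 7.34929e+08.
Correction k=2: B_{4}/4! · (f^{(3)}(40) − f^{(3)}(6)) = −1/720 · (96000.0 − 2160.00) = -130.333.
Running total after k=2: 7.34929e+08.
Correction k=3: B_{6}/6! · (f^{(5)}(40) − f^{(5)}(6)) = 1/30240 · (120.000 − 120.000) = 0.00000.

S_3 ≈ 7.34929e+08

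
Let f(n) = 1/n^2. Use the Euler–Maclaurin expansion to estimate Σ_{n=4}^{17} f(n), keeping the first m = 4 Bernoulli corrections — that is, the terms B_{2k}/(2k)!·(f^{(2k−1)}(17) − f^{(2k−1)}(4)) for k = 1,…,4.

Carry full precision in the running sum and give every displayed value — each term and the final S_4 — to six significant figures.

S_4 ≈ 0.226696

Integral: ∫_4^17 1/x^2 dx = 0.191176.
Boundary: ½(f(4) + f(17)) = ½(0.0625000 + 0.00346021) = 0.0329801.
Integral + boundary = 0.224157.
k=1: B_{2}/(2)! × [f^{(1)}(17) − f^{(1)}(4)] = 1/12 × (-0.000407083 − (-0.0312500)) = 0.00257024.
Running total after k=1: 0.226727.
k=2: B_{4}/(4)! × [f^{(3)}(17) − f^{(3)}(4)] = −1/720 × (-1.69031e-05 − (-0.0234375)) = -3.25286e-05.
Running total after k=2: 0.226694.
k=3: B_{6}/(6)! × [f^{(5)}(17) − f^{(5)}(4)] = 1/30240 × (-1.75465e-06 − (-0.0439453)) = 1.45316e-06.
Running total after k=3: 0.226696.
k=4: B_{8}/(8)! × [f^{(7)}(17) − f^{(7)}(4)] = −1/1209600 × (-3.40001e-07 − (-0.153809)) = -1.27156e-07.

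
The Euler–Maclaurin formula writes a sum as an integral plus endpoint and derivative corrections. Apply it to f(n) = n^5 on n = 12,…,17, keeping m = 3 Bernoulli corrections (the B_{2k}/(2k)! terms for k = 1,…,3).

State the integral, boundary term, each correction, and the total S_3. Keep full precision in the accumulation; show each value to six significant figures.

S_3 ≈ 4.38576e+06

The integral term ∫_12^17 x^5 dx = 3.52526e+06.
½[f(12) + f(17)] = ½[248832 + 1.41986e+06] = 834344.
So far: 4.35961e+06.
Order-1 term: 1/12 · (417605 − 103680) = 26160.4.
Partial sum through k=1: 4.38577e+06.
Order-2 term: −1/720 · (17340.0 − 8640.00) = -12.0833.
Partial sum through k=2: 4.38576e+06.
Order-3 term: 1/30240 · (120.000 − 120.000) = 0.00000.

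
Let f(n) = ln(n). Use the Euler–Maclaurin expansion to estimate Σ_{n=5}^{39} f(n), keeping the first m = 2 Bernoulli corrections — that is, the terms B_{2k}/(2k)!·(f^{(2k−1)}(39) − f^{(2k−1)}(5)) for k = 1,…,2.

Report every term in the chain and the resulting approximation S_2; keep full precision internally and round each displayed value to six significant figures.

Integral: ∫_5^39 ln(x) dx = 100.832.
½[f(5) + f(39)] = ½[1.60944 + 3.66356] = 2.63650.
Running total after boundary: 103.468.
Order-1 term: 1/12 · (0.0256410 − 0.200000) = -0.0145299.
Partial sum through k=1: 103.454.
Order-2 term: −1/720 · (3.37160e-05 − 0.0160000) = 2.21754e-05.

S_2 ≈ 103.454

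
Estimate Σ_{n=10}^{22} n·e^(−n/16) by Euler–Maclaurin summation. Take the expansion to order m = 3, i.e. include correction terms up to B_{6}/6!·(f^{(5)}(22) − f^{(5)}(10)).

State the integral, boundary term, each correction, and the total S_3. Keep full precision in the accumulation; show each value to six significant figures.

S_3 ≈ 74.3752

Integral: ∫_10^22 x·e^(−x/16) dx = 68.9423.
Endpoint term: (f(10) + f(22))/2 = (5.35261 + 5.56247)/2 = 5.45754.
Running total after boundary: 74.3998.
Correction k=1: B_{2}/2! · (f^{(1)}(22) − f^{(1)}(10)) = 1/12 · (-0.0948148 − 0.200723) = -0.0246282.
Partial sum through k=1: 74.3752.
Correction k=2: B_{4}/4! · (f^{(3)}(22) − f^{(3)}(10)) = −1/720 · (0.00160494 − 0.00496580) = 4.66787e-06.
Partial sum through k=2: 74.3752.
Correction k=3: B_{6}/6! · (f^{(5)}(22) − f^{(5)}(10)) = 1/30240 · (1.39853e-05 − 3.57326e-05) = -7.19154e-10.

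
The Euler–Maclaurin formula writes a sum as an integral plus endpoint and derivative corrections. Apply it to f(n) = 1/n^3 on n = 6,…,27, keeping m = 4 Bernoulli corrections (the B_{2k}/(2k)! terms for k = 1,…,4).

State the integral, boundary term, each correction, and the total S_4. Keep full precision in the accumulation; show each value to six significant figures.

Integral: ∫_6^27 1/x^3 dx = 0.0132030.
Boundary: ½(f(6) + f(27)) = ½(0.00462963 + 5.08053e-05) = 0.00234022.
So far: 0.0155432.
Order-1 term: 1/12 · (-5.64503e-06 − (-0.00231481)) = 0.000192431.
Partial sum through k=1: 0.0157357.
Order-2 term: −1/720 · (-1.54870e-07 − (-0.00128601)) = -1.78591e-06.
Partial sum through k=2: 0.0157339.
Order-3 term: 1/30240 · (-8.92258e-09 − (-0.00150034)) = 4.96142e-08.
Partial sum through k=3: 0.0157339.
Order-4 term: −1/1209600 · (-8.81242e-10 − (-0.00300069)) = -2.48073e-09.

S_4 ≈ 0.0157339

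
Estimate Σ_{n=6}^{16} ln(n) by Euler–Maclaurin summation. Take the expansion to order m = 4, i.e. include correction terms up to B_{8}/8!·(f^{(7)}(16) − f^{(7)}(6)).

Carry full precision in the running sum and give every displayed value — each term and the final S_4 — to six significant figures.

S_4 ≈ 25.8844

Integral: ∫_6^16 ln(x) dx = 23.6109.
Endpoint term: (f(6) + f(16))/2 = (1.79176 + 2.77259)/2 = 2.28217.
Integral + boundary = 25.8930.
Correction k=1: B_{2}/2! · (f^{(1)}(16) − f^{(1)}(6)) = 1/12 · (0.0625000 − 0.166667) = -0.00868056.
Running total after k=1: 25.8844.
Correction k=2: B_{4}/4! · (f^{(3)}(16) − f^{(3)}(6)) = −1/720 · (0.000488281 − 0.00925926) = 1.21819e-05.
Running total after k=2: 25.8844.
Correction k=3: B_{6}/6! · (f^{(5)}(16) − f^{(5)}(6)) = 1/30240 · (2.28882e-05 − 0.00308642) = -1.01307e-07.
Running total after k=3: 25.8844.
Correction k=4: B_{8}/8! · (f^{(7)}(16) − f^{(7)}(6)) = −1/1209600 · (2.68221e-06 − 0.00257202) = 2.12412e-09.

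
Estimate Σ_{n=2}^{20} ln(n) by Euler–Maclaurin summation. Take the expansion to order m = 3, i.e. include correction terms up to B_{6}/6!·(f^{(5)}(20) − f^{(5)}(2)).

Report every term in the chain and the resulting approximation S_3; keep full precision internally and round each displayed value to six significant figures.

Integral: ∫_2^20 ln(x) dx = 40.5284.
Endpoint term: (f(2) + f(20))/2 = (0.693147 + 2.99573)/2 = 1.84444.
Integral + boundary = 42.3728.
Correction k=1: B_{2}/2! · (f^{(1)}(20) − f^{(1)}(2)) = 1/12 · (0.0500000 − 0.500000) = -0.0375000.
Running total after k=1: 42.3353.
Correction k=2: B_{4}/4! · (f^{(3)}(20) − f^{(3)}(2)) = −1/720 · (0.000250000 − 0.250000) = 0.000346875.
Running total after k=2: 42.3356.
Correction k=3: B_{6}/6! · (f^{(5)}(20) − f^{(5)}(2)) = 1/30240 · (7.50000e-06 − 0.750000) = -2.48013e-05.

S_3 ≈ 42.3356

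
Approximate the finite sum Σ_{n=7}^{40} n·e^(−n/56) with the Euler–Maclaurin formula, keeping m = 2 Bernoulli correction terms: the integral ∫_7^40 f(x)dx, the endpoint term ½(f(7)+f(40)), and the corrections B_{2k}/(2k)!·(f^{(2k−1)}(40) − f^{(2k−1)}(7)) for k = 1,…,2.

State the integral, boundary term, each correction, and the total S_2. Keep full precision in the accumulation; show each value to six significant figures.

Integral: ∫_7^40 x·e^(−x/56) dx = 481.673.
Boundary: ½(f(7) + f(40)) = ½(6.17748 + 19.5817) = 12.8796.
So far: 494.553.
k=1: B_{2}/(2)! × [f^{(1)}(40) − f^{(1)}(7)] = 1/12 × (0.139869 − 0.772185) = -0.0526930.
After k=1: 494.500.
k=2: B_{4}/(4)! × [f^{(3)}(40) − f^{(3)}(7)] = −1/720 × (0.000356809 − 0.000809049) = 6.28112e-07.

S_2 ≈ 494.500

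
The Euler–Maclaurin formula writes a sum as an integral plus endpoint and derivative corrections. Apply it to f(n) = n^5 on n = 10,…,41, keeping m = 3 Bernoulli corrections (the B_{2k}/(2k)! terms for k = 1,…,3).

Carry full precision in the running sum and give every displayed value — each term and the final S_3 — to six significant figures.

The integral term ∫_10^41 x^5 dx = 7.91517e+08.
Boundary: ½(f(10) + f(41)) = ½(100000 + 1.15856e+08) = 5.79781e+07.
Integral + boundary = 8.49495e+08.
Correction k=1: B_{2}/2! · (f^{(1)}(41) − f^{(1)}(10)) = 1/12 · (1.41288e+07 − 50000.0) = 1.17323e+06.
Partial sum through k=1: 8.50669e+08.
Correction k=2: B_{4}/4! · (f^{(3)}(41) − f^{(3)}(10)) = −1/720 · (100860 − 6000.00) = -131.750.
Partial sum through k=2: 8.50669e+08.
Correction k=3: B_{6}/6! · (f^{(5)}(41) − f^{(5)}(10)) = 1/30240 · (120.000 − 120.000) = 0.00000.

S_3 ≈ 8.50669e+08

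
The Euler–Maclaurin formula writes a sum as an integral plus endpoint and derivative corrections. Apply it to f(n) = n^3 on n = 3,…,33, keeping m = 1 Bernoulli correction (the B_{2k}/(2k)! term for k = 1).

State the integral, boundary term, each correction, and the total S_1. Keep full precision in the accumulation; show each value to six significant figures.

The integral term ∫_3^33 x^3 dx = 296460.
½[f(3) + f(33)] = ½[27.0000 + 35937.0] = 17982.0.
So far: 314442.
k=1: B_{2}/(2)! × [f^{(1)}(33) − f^{(1)}(3)] = 1/12 × (3267.00 − 27.0000) = 270.000.

S_1 ≈ 314712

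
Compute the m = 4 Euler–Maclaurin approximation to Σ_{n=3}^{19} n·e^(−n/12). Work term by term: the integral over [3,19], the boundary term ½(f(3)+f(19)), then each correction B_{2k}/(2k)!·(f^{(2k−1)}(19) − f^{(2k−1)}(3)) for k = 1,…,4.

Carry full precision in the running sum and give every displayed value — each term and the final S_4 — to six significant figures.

S_4 ≈ 66.8762

Integral: ∫_3^19 x·e^(−x/12) dx = 63.8164.
Endpoint term: (f(3) + f(19))/2 = (2.33640 + 3.90050)/2 = 3.11845.
Running total after boundary: 66.9348.
Order-1 term: 1/12 · (-0.119752 − 0.584101) = -0.0586544.
After k=1: 66.8762.
Order-2 term: −1/720 · (0.00201963 − 0.0148729) = 1.78518e-05.
After k=2: 66.8762.
Order-3 term: 1/30240 · (3.38255e-05 − 0.000178400) = -4.78090e-09.
After k=3: 66.8762.
Order-4 term: −1/1209600 · (3.72402e-07 − 1.76053e-06) = 1.14759e-12.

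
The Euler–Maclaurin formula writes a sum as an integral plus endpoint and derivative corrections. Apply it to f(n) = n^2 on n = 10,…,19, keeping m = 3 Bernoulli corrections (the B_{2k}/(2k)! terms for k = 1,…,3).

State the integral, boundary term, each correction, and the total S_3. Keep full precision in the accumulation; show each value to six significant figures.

The integral term ∫_10^19 x^2 dx = 1953.00.
½[f(10) + f(19)] = ½[100.000 + 361.000] = 230.500.
Running total after boundary: 2183.50.
Correction k=1: B_{2}/2! · (f^{(1)}(19) − f^{(1)}(10)) = 1/12 · (38.0000 − 20.0000) = 1.50000.
Running total after k=1: 2185.00.
Correction k=2: B_{4}/4! · (f^{(3)}(19) − f^{(3)}(10)) = −1/720 · (0.00000 − 0.00000) = 0.00000.
Running total after k=2: 2185.00.
Correction k=3: B_{6}/6! · (f^{(5)}(19) − f^{(5)}(10)) = 1/30240 · (0.00000 − 0.00000) = 0.00000.

S_3 ≈ 2185.00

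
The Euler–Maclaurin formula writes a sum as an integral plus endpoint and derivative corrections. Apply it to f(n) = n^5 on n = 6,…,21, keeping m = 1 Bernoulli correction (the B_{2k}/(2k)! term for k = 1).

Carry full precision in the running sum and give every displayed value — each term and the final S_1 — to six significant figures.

∫_6^21 x^5 dx evaluates to 1.42866e+07.
Endpoint term: (f(6) + f(21))/2 = (7776.00 + 4.08410e+06)/2 = 2.04594e+06.
Running total after boundary: 1.63325e+07.
Correction k=1: B_{2}/2! · (f^{(1)}(21) − f^{(1)}(6)) = 1/12 · (972405 − 6480.00) = 80493.8.

S_1 ≈ 1.64130e+07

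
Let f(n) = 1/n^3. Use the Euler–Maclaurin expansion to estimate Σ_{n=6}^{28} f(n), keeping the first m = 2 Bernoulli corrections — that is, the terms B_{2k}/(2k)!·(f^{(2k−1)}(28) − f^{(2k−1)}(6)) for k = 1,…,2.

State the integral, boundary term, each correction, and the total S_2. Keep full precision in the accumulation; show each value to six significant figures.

∫_6^28 1/x^3 dx evaluates to 0.0132511.
½[f(6) + f(28)] = ½[0.00462963 + 4.55539e-05] = 0.00233759.
Integral + boundary = 0.0155887.
Order-1 term: 1/12 · (-4.88078e-06 − (-0.00231481)) = 0.000192495.
Running total after k=1: 0.0157812.
Order-2 term: −1/720 · (-1.24510e-07 − (-0.00128601)) = -1.78595e-06.

S_2 ≈ 0.0157794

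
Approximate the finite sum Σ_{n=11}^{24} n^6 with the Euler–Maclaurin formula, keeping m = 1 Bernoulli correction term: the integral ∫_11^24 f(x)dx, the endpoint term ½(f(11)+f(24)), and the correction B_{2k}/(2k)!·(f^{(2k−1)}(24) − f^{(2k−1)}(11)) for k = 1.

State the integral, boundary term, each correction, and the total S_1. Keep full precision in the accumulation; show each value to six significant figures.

Integral: ∫_11^24 x^6 dx = 6.52426e+08.
Boundary: ½(f(11) + f(24)) = ½(1.77156e+06 + 1.91103e+08) = 9.64373e+07.
So far: 7.48864e+08.
Order-1 term: 1/12 · (4.77757e+07 − 966306) = 3.90079e+06.

S_1 ≈ 7.52764e+08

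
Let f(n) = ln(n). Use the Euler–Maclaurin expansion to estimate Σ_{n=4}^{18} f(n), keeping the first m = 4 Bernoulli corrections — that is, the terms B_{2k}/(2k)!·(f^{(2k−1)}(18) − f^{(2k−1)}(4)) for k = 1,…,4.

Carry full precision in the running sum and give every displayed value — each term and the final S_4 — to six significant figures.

∫_4^18 ln(x) dx evaluates to 32.4815.
½[f(4) + f(18)] = ½[1.38629 + 2.89037] = 2.13833.
Integral + boundary = 34.6198.
Correction k=1: B_{2}/2! · (f^{(1)}(18) − f^{(1)}(4)) = 1/12 · (0.0555556 − 0.250000) = -0.0162037.
After k=1: 34.6036.
Correction k=2: B_{4}/4! · (f^{(3)}(18) − f^{(3)}(4)) = −1/720 · (0.000342936 − 0.0312500) = 4.29265e-05.
After k=2: 34.6037.
Correction k=3: B_{6}/6! · (f^{(5)}(18) − f^{(5)}(4)) = 1/30240 · (1.27013e-05 − 0.0234375) = -7.74630e-07.
After k=3: 34.6037.
Correction k=4: B_{8}/8! · (f^{(7)}(18) − f^{(7)}(4)) = −1/1209600 · (1.17605e-06 − 0.0439453) = 3.63295e-08.

S_4 ≈ 34.6037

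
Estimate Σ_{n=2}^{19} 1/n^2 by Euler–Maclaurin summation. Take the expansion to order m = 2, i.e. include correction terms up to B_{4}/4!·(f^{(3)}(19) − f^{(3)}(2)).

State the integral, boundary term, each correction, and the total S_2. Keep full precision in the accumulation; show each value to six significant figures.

S_2 ≈ 0.593521

The integral term ∫_2^19 1/x^2 dx = 0.447368.
½[f(2) + f(19)] = ½[0.250000 + 0.00277008] = 0.126385.
Integral + boundary = 0.573753.
k=1: B_{2}/(2)! × [f^{(1)}(19) − f^{(1)}(2)] = 1/12 × (-0.000291588 − (-0.250000)) = 0.0208090.
After k=1: 0.594562.
k=2: B_{4}/(4)! × [f^{(3)}(19) − f^{(3)}(2)] = −1/720 × (-9.69267e-06 − (-0.750000)) = -0.00104165.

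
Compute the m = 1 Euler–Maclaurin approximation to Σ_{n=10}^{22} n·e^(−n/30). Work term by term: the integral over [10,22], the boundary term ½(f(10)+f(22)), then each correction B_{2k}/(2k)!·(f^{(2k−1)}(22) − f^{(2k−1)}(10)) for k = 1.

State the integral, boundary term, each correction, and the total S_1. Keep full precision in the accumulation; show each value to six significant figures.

S_1 ≈ 119.398

∫_10^22 x·e^(−x/30) dx evaluates to 110.561.
Boundary: ½(f(10) + f(22)) = ½(7.16531 + 10.5667) = 8.86601.
Running total after boundary: 119.427.
Order-1 term: 1/12 · (0.128081 − 0.477688) = -0.0291338.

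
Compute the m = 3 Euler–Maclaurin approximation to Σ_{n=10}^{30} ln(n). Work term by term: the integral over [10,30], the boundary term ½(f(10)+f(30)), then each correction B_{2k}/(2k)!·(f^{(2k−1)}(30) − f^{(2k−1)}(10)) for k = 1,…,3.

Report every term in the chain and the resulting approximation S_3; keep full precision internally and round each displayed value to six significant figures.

∫_10^30 ln(x) dx evaluates to 59.0101.
½[f(10) + f(30)] = ½[2.30259 + 3.40120] = 2.85189.
So far: 61.8620.
Correction k=1: B_{2}/2! · (f^{(1)}(30) − f^{(1)}(10)) = 1/12 · (0.0333333 − 0.100000) = -0.00555556.
After k=1: 61.8564.
Correction k=2: B_{4}/4! · (f^{(3)}(30) − f^{(3)}(10)) = −1/720 · (7.40741e-05 − 0.00200000) = 2.67490e-06.
After k=2: 61.8564.
Correction k=3: B_{6}/6! · (f^{(5)}(30) − f^{(5)}(10)) = 1/30240 · (9.87654e-07 − 0.000240000) = -7.90385e-09.

S_3 ≈ 61.8564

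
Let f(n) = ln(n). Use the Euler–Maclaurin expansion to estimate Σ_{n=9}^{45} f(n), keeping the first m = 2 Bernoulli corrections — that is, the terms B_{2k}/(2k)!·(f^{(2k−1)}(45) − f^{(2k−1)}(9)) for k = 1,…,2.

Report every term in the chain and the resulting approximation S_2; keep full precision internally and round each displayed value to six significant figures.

S_2 ≈ 118.519

The integral term ∫_9^45 ln(x) dx = 115.525.
Endpoint term: (f(9) + f(45))/2 = (2.19722 + 3.80666)/2 = 3.00194.
So far: 118.527.
Correction k=1: B_{2}/2! · (f^{(1)}(45) − f^{(1)}(9)) = 1/12 · (0.0222222 − 0.111111) = -0.00740741.
Running total after k=1: 118.519.
Correction k=2: B_{4}/4! · (f^{(3)}(45) − f^{(3)}(9)) = −1/720 · (2.19479e-05 − 0.00274348) = 3.77991e-06.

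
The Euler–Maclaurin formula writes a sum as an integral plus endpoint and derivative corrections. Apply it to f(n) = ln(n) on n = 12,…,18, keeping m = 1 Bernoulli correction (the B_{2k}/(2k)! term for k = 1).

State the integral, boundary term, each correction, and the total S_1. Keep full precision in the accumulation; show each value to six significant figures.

Integral: ∫_12^18 ln(x) dx = 16.2078.
½[f(12) + f(18)] = ½[2.48491 + 2.89037] = 2.68764.
Integral + boundary = 18.8955.
k=1: B_{2}/(2)! × [f^{(1)}(18) − f^{(1)}(12)] = 1/12 × (0.0555556 − 0.0833333) = -0.00231481.

S_1 ≈ 18.8931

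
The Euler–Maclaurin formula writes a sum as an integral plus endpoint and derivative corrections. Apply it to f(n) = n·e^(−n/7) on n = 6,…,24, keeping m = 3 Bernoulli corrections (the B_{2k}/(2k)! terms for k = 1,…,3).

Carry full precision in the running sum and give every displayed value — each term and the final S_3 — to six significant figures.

Integral: ∫_6^24 x·e^(−x/7) dx = 31.5799.
Endpoint term: (f(6) + f(24))/2 = (2.54624 + 0.778398)/2 = 1.66232.
So far: 33.2422.
k=1: B_{2}/(2)! × [f^{(1)}(24) − f^{(1)}(6)] = 1/12 × (-0.0787664 − 0.0606247) = -0.0116159.
After k=1: 33.2306.
k=2: B_{4}/(4)! × [f^{(3)}(24) − f^{(3)}(6)] = −1/720 × (-0.000283673 − 0.0185586) = 2.61698e-05.
After k=2: 33.2306.
k=3: B_{6}/(6)! × [f^{(5)}(24) − f^{(5)}(6)] = 1/30240 × (2.12272e-05 − 0.000732243) = -2.35124e-08.

S_3 ≈ 33.2306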